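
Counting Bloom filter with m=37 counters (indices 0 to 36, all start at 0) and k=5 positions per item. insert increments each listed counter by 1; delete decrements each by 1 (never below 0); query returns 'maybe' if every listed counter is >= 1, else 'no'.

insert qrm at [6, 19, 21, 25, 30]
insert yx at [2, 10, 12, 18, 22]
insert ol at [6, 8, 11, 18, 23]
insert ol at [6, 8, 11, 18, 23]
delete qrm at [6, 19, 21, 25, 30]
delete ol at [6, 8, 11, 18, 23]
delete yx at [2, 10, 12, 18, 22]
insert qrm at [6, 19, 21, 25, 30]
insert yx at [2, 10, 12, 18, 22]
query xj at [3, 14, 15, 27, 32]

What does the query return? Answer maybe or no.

Step 1: insert qrm at [6, 19, 21, 25, 30] -> counters=[0,0,0,0,0,0,1,0,0,0,0,0,0,0,0,0,0,0,0,1,0,1,0,0,0,1,0,0,0,0,1,0,0,0,0,0,0]
Step 2: insert yx at [2, 10, 12, 18, 22] -> counters=[0,0,1,0,0,0,1,0,0,0,1,0,1,0,0,0,0,0,1,1,0,1,1,0,0,1,0,0,0,0,1,0,0,0,0,0,0]
Step 3: insert ol at [6, 8, 11, 18, 23] -> counters=[0,0,1,0,0,0,2,0,1,0,1,1,1,0,0,0,0,0,2,1,0,1,1,1,0,1,0,0,0,0,1,0,0,0,0,0,0]
Step 4: insert ol at [6, 8, 11, 18, 23] -> counters=[0,0,1,0,0,0,3,0,2,0,1,2,1,0,0,0,0,0,3,1,0,1,1,2,0,1,0,0,0,0,1,0,0,0,0,0,0]
Step 5: delete qrm at [6, 19, 21, 25, 30] -> counters=[0,0,1,0,0,0,2,0,2,0,1,2,1,0,0,0,0,0,3,0,0,0,1,2,0,0,0,0,0,0,0,0,0,0,0,0,0]
Step 6: delete ol at [6, 8, 11, 18, 23] -> counters=[0,0,1,0,0,0,1,0,1,0,1,1,1,0,0,0,0,0,2,0,0,0,1,1,0,0,0,0,0,0,0,0,0,0,0,0,0]
Step 7: delete yx at [2, 10, 12, 18, 22] -> counters=[0,0,0,0,0,0,1,0,1,0,0,1,0,0,0,0,0,0,1,0,0,0,0,1,0,0,0,0,0,0,0,0,0,0,0,0,0]
Step 8: insert qrm at [6, 19, 21, 25, 30] -> counters=[0,0,0,0,0,0,2,0,1,0,0,1,0,0,0,0,0,0,1,1,0,1,0,1,0,1,0,0,0,0,1,0,0,0,0,0,0]
Step 9: insert yx at [2, 10, 12, 18, 22] -> counters=[0,0,1,0,0,0,2,0,1,0,1,1,1,0,0,0,0,0,2,1,0,1,1,1,0,1,0,0,0,0,1,0,0,0,0,0,0]
Query xj: check counters[3]=0 counters[14]=0 counters[15]=0 counters[27]=0 counters[32]=0 -> no

Answer: no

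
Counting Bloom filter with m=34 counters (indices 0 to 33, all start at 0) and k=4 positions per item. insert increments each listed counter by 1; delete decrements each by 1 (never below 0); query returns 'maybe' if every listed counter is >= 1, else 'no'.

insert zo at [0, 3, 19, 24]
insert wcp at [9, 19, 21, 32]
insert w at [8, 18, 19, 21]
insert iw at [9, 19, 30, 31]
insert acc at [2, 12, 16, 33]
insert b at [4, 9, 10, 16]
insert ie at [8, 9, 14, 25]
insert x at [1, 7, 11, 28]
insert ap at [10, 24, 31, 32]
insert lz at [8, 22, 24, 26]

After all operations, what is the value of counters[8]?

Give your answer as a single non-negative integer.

Answer: 3

Derivation:
Step 1: insert zo at [0, 3, 19, 24] -> counters=[1,0,0,1,0,0,0,0,0,0,0,0,0,0,0,0,0,0,0,1,0,0,0,0,1,0,0,0,0,0,0,0,0,0]
Step 2: insert wcp at [9, 19, 21, 32] -> counters=[1,0,0,1,0,0,0,0,0,1,0,0,0,0,0,0,0,0,0,2,0,1,0,0,1,0,0,0,0,0,0,0,1,0]
Step 3: insert w at [8, 18, 19, 21] -> counters=[1,0,0,1,0,0,0,0,1,1,0,0,0,0,0,0,0,0,1,3,0,2,0,0,1,0,0,0,0,0,0,0,1,0]
Step 4: insert iw at [9, 19, 30, 31] -> counters=[1,0,0,1,0,0,0,0,1,2,0,0,0,0,0,0,0,0,1,4,0,2,0,0,1,0,0,0,0,0,1,1,1,0]
Step 5: insert acc at [2, 12, 16, 33] -> counters=[1,0,1,1,0,0,0,0,1,2,0,0,1,0,0,0,1,0,1,4,0,2,0,0,1,0,0,0,0,0,1,1,1,1]
Step 6: insert b at [4, 9, 10, 16] -> counters=[1,0,1,1,1,0,0,0,1,3,1,0,1,0,0,0,2,0,1,4,0,2,0,0,1,0,0,0,0,0,1,1,1,1]
Step 7: insert ie at [8, 9, 14, 25] -> counters=[1,0,1,1,1,0,0,0,2,4,1,0,1,0,1,0,2,0,1,4,0,2,0,0,1,1,0,0,0,0,1,1,1,1]
Step 8: insert x at [1, 7, 11, 28] -> counters=[1,1,1,1,1,0,0,1,2,4,1,1,1,0,1,0,2,0,1,4,0,2,0,0,1,1,0,0,1,0,1,1,1,1]
Step 9: insert ap at [10, 24, 31, 32] -> counters=[1,1,1,1,1,0,0,1,2,4,2,1,1,0,1,0,2,0,1,4,0,2,0,0,2,1,0,0,1,0,1,2,2,1]
Step 10: insert lz at [8, 22, 24, 26] -> counters=[1,1,1,1,1,0,0,1,3,4,2,1,1,0,1,0,2,0,1,4,0,2,1,0,3,1,1,0,1,0,1,2,2,1]
Final counters=[1,1,1,1,1,0,0,1,3,4,2,1,1,0,1,0,2,0,1,4,0,2,1,0,3,1,1,0,1,0,1,2,2,1] -> counters[8]=3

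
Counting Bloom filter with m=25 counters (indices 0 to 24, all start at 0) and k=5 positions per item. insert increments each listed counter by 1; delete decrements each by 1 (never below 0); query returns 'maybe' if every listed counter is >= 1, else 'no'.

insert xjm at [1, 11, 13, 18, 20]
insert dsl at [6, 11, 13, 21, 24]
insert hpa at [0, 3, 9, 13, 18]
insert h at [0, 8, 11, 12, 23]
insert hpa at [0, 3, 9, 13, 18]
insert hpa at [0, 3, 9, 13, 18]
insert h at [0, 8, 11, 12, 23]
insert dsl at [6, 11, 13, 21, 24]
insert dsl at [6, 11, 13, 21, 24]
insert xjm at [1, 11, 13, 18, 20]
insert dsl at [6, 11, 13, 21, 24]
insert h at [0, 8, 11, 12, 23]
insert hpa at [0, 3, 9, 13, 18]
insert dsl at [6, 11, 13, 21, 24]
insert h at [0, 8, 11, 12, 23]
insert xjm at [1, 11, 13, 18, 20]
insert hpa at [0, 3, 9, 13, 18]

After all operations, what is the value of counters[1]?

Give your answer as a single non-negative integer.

Step 1: insert xjm at [1, 11, 13, 18, 20] -> counters=[0,1,0,0,0,0,0,0,0,0,0,1,0,1,0,0,0,0,1,0,1,0,0,0,0]
Step 2: insert dsl at [6, 11, 13, 21, 24] -> counters=[0,1,0,0,0,0,1,0,0,0,0,2,0,2,0,0,0,0,1,0,1,1,0,0,1]
Step 3: insert hpa at [0, 3, 9, 13, 18] -> counters=[1,1,0,1,0,0,1,0,0,1,0,2,0,3,0,0,0,0,2,0,1,1,0,0,1]
Step 4: insert h at [0, 8, 11, 12, 23] -> counters=[2,1,0,1,0,0,1,0,1,1,0,3,1,3,0,0,0,0,2,0,1,1,0,1,1]
Step 5: insert hpa at [0, 3, 9, 13, 18] -> counters=[3,1,0,2,0,0,1,0,1,2,0,3,1,4,0,0,0,0,3,0,1,1,0,1,1]
Step 6: insert hpa at [0, 3, 9, 13, 18] -> counters=[4,1,0,3,0,0,1,0,1,3,0,3,1,5,0,0,0,0,4,0,1,1,0,1,1]
Step 7: insert h at [0, 8, 11, 12, 23] -> counters=[5,1,0,3,0,0,1,0,2,3,0,4,2,5,0,0,0,0,4,0,1,1,0,2,1]
Step 8: insert dsl at [6, 11, 13, 21, 24] -> counters=[5,1,0,3,0,0,2,0,2,3,0,5,2,6,0,0,0,0,4,0,1,2,0,2,2]
Step 9: insert dsl at [6, 11, 13, 21, 24] -> counters=[5,1,0,3,0,0,3,0,2,3,0,6,2,7,0,0,0,0,4,0,1,3,0,2,3]
Step 10: insert xjm at [1, 11, 13, 18, 20] -> counters=[5,2,0,3,0,0,3,0,2,3,0,7,2,8,0,0,0,0,5,0,2,3,0,2,3]
Step 11: insert dsl at [6, 11, 13, 21, 24] -> counters=[5,2,0,3,0,0,4,0,2,3,0,8,2,9,0,0,0,0,5,0,2,4,0,2,4]
Step 12: insert h at [0, 8, 11, 12, 23] -> counters=[6,2,0,3,0,0,4,0,3,3,0,9,3,9,0,0,0,0,5,0,2,4,0,3,4]
Step 13: insert hpa at [0, 3, 9, 13, 18] -> counters=[7,2,0,4,0,0,4,0,3,4,0,9,3,10,0,0,0,0,6,0,2,4,0,3,4]
Step 14: insert dsl at [6, 11, 13, 21, 24] -> counters=[7,2,0,4,0,0,5,0,3,4,0,10,3,11,0,0,0,0,6,0,2,5,0,3,5]
Step 15: insert h at [0, 8, 11, 12, 23] -> counters=[8,2,0,4,0,0,5,0,4,4,0,11,4,11,0,0,0,0,6,0,2,5,0,4,5]
Step 16: insert xjm at [1, 11, 13, 18, 20] -> counters=[8,3,0,4,0,0,5,0,4,4,0,12,4,12,0,0,0,0,7,0,3,5,0,4,5]
Step 17: insert hpa at [0, 3, 9, 13, 18] -> counters=[9,3,0,5,0,0,5,0,4,5,0,12,4,13,0,0,0,0,8,0,3,5,0,4,5]
Final counters=[9,3,0,5,0,0,5,0,4,5,0,12,4,13,0,0,0,0,8,0,3,5,0,4,5] -> counters[1]=3

Answer: 3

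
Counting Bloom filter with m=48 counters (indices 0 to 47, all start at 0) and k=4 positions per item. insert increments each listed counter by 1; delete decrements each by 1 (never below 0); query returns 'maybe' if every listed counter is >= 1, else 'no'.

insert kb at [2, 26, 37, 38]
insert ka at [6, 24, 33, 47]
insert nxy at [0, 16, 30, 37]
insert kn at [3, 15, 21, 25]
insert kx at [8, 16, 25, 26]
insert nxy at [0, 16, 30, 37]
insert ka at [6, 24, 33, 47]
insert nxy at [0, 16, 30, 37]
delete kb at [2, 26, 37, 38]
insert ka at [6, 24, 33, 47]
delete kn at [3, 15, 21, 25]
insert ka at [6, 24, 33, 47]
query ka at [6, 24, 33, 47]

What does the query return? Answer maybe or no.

Step 1: insert kb at [2, 26, 37, 38] -> counters=[0,0,1,0,0,0,0,0,0,0,0,0,0,0,0,0,0,0,0,0,0,0,0,0,0,0,1,0,0,0,0,0,0,0,0,0,0,1,1,0,0,0,0,0,0,0,0,0]
Step 2: insert ka at [6, 24, 33, 47] -> counters=[0,0,1,0,0,0,1,0,0,0,0,0,0,0,0,0,0,0,0,0,0,0,0,0,1,0,1,0,0,0,0,0,0,1,0,0,0,1,1,0,0,0,0,0,0,0,0,1]
Step 3: insert nxy at [0, 16, 30, 37] -> counters=[1,0,1,0,0,0,1,0,0,0,0,0,0,0,0,0,1,0,0,0,0,0,0,0,1,0,1,0,0,0,1,0,0,1,0,0,0,2,1,0,0,0,0,0,0,0,0,1]
Step 4: insert kn at [3, 15, 21, 25] -> counters=[1,0,1,1,0,0,1,0,0,0,0,0,0,0,0,1,1,0,0,0,0,1,0,0,1,1,1,0,0,0,1,0,0,1,0,0,0,2,1,0,0,0,0,0,0,0,0,1]
Step 5: insert kx at [8, 16, 25, 26] -> counters=[1,0,1,1,0,0,1,0,1,0,0,0,0,0,0,1,2,0,0,0,0,1,0,0,1,2,2,0,0,0,1,0,0,1,0,0,0,2,1,0,0,0,0,0,0,0,0,1]
Step 6: insert nxy at [0, 16, 30, 37] -> counters=[2,0,1,1,0,0,1,0,1,0,0,0,0,0,0,1,3,0,0,0,0,1,0,0,1,2,2,0,0,0,2,0,0,1,0,0,0,3,1,0,0,0,0,0,0,0,0,1]
Step 7: insert ka at [6, 24, 33, 47] -> counters=[2,0,1,1,0,0,2,0,1,0,0,0,0,0,0,1,3,0,0,0,0,1,0,0,2,2,2,0,0,0,2,0,0,2,0,0,0,3,1,0,0,0,0,0,0,0,0,2]
Step 8: insert nxy at [0, 16, 30, 37] -> counters=[3,0,1,1,0,0,2,0,1,0,0,0,0,0,0,1,4,0,0,0,0,1,0,0,2,2,2,0,0,0,3,0,0,2,0,0,0,4,1,0,0,0,0,0,0,0,0,2]
Step 9: delete kb at [2, 26, 37, 38] -> counters=[3,0,0,1,0,0,2,0,1,0,0,0,0,0,0,1,4,0,0,0,0,1,0,0,2,2,1,0,0,0,3,0,0,2,0,0,0,3,0,0,0,0,0,0,0,0,0,2]
Step 10: insert ka at [6, 24, 33, 47] -> counters=[3,0,0,1,0,0,3,0,1,0,0,0,0,0,0,1,4,0,0,0,0,1,0,0,3,2,1,0,0,0,3,0,0,3,0,0,0,3,0,0,0,0,0,0,0,0,0,3]
Step 11: delete kn at [3, 15, 21, 25] -> counters=[3,0,0,0,0,0,3,0,1,0,0,0,0,0,0,0,4,0,0,0,0,0,0,0,3,1,1,0,0,0,3,0,0,3,0,0,0,3,0,0,0,0,0,0,0,0,0,3]
Step 12: insert ka at [6, 24, 33, 47] -> counters=[3,0,0,0,0,0,4,0,1,0,0,0,0,0,0,0,4,0,0,0,0,0,0,0,4,1,1,0,0,0,3,0,0,4,0,0,0,3,0,0,0,0,0,0,0,0,0,4]
Query ka: check counters[6]=4 counters[24]=4 counters[33]=4 counters[47]=4 -> maybe

Answer: maybe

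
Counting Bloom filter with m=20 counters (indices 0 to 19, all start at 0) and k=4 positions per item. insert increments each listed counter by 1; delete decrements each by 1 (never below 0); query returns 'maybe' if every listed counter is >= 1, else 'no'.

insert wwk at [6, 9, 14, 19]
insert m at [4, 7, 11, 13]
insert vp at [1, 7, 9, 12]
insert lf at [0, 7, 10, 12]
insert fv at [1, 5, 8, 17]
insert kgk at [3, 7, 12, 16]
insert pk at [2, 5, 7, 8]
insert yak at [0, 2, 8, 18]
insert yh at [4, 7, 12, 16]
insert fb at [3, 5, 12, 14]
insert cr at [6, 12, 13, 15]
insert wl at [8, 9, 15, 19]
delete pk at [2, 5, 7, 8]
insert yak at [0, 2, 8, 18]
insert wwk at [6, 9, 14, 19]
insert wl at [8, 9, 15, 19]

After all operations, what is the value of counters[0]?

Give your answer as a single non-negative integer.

Step 1: insert wwk at [6, 9, 14, 19] -> counters=[0,0,0,0,0,0,1,0,0,1,0,0,0,0,1,0,0,0,0,1]
Step 2: insert m at [4, 7, 11, 13] -> counters=[0,0,0,0,1,0,1,1,0,1,0,1,0,1,1,0,0,0,0,1]
Step 3: insert vp at [1, 7, 9, 12] -> counters=[0,1,0,0,1,0,1,2,0,2,0,1,1,1,1,0,0,0,0,1]
Step 4: insert lf at [0, 7, 10, 12] -> counters=[1,1,0,0,1,0,1,3,0,2,1,1,2,1,1,0,0,0,0,1]
Step 5: insert fv at [1, 5, 8, 17] -> counters=[1,2,0,0,1,1,1,3,1,2,1,1,2,1,1,0,0,1,0,1]
Step 6: insert kgk at [3, 7, 12, 16] -> counters=[1,2,0,1,1,1,1,4,1,2,1,1,3,1,1,0,1,1,0,1]
Step 7: insert pk at [2, 5, 7, 8] -> counters=[1,2,1,1,1,2,1,5,2,2,1,1,3,1,1,0,1,1,0,1]
Step 8: insert yak at [0, 2, 8, 18] -> counters=[2,2,2,1,1,2,1,5,3,2,1,1,3,1,1,0,1,1,1,1]
Step 9: insert yh at [4, 7, 12, 16] -> counters=[2,2,2,1,2,2,1,6,3,2,1,1,4,1,1,0,2,1,1,1]
Step 10: insert fb at [3, 5, 12, 14] -> counters=[2,2,2,2,2,3,1,6,3,2,1,1,5,1,2,0,2,1,1,1]
Step 11: insert cr at [6, 12, 13, 15] -> counters=[2,2,2,2,2,3,2,6,3,2,1,1,6,2,2,1,2,1,1,1]
Step 12: insert wl at [8, 9, 15, 19] -> counters=[2,2,2,2,2,3,2,6,4,3,1,1,6,2,2,2,2,1,1,2]
Step 13: delete pk at [2, 5, 7, 8] -> counters=[2,2,1,2,2,2,2,5,3,3,1,1,6,2,2,2,2,1,1,2]
Step 14: insert yak at [0, 2, 8, 18] -> counters=[3,2,2,2,2,2,2,5,4,3,1,1,6,2,2,2,2,1,2,2]
Step 15: insert wwk at [6, 9, 14, 19] -> counters=[3,2,2,2,2,2,3,5,4,4,1,1,6,2,3,2,2,1,2,3]
Step 16: insert wl at [8, 9, 15, 19] -> counters=[3,2,2,2,2,2,3,5,5,5,1,1,6,2,3,3,2,1,2,4]
Final counters=[3,2,2,2,2,2,3,5,5,5,1,1,6,2,3,3,2,1,2,4] -> counters[0]=3

Answer: 3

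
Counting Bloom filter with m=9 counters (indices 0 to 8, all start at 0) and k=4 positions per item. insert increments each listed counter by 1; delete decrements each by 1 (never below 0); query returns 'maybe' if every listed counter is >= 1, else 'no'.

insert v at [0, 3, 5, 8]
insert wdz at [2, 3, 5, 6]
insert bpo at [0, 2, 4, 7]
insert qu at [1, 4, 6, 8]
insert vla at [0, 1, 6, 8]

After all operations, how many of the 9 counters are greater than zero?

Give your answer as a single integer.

Step 1: insert v at [0, 3, 5, 8] -> counters=[1,0,0,1,0,1,0,0,1]
Step 2: insert wdz at [2, 3, 5, 6] -> counters=[1,0,1,2,0,2,1,0,1]
Step 3: insert bpo at [0, 2, 4, 7] -> counters=[2,0,2,2,1,2,1,1,1]
Step 4: insert qu at [1, 4, 6, 8] -> counters=[2,1,2,2,2,2,2,1,2]
Step 5: insert vla at [0, 1, 6, 8] -> counters=[3,2,2,2,2,2,3,1,3]
Final counters=[3,2,2,2,2,2,3,1,3] -> 9 nonzero

Answer: 9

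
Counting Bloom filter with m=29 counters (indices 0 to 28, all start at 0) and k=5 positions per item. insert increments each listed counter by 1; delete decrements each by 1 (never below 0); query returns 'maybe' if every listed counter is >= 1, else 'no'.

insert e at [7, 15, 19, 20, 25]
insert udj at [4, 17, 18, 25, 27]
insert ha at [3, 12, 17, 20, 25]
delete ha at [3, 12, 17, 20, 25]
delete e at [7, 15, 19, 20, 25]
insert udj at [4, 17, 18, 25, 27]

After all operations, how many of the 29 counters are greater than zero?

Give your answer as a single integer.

Step 1: insert e at [7, 15, 19, 20, 25] -> counters=[0,0,0,0,0,0,0,1,0,0,0,0,0,0,0,1,0,0,0,1,1,0,0,0,0,1,0,0,0]
Step 2: insert udj at [4, 17, 18, 25, 27] -> counters=[0,0,0,0,1,0,0,1,0,0,0,0,0,0,0,1,0,1,1,1,1,0,0,0,0,2,0,1,0]
Step 3: insert ha at [3, 12, 17, 20, 25] -> counters=[0,0,0,1,1,0,0,1,0,0,0,0,1,0,0,1,0,2,1,1,2,0,0,0,0,3,0,1,0]
Step 4: delete ha at [3, 12, 17, 20, 25] -> counters=[0,0,0,0,1,0,0,1,0,0,0,0,0,0,0,1,0,1,1,1,1,0,0,0,0,2,0,1,0]
Step 5: delete e at [7, 15, 19, 20, 25] -> counters=[0,0,0,0,1,0,0,0,0,0,0,0,0,0,0,0,0,1,1,0,0,0,0,0,0,1,0,1,0]
Step 6: insert udj at [4, 17, 18, 25, 27] -> counters=[0,0,0,0,2,0,0,0,0,0,0,0,0,0,0,0,0,2,2,0,0,0,0,0,0,2,0,2,0]
Final counters=[0,0,0,0,2,0,0,0,0,0,0,0,0,0,0,0,0,2,2,0,0,0,0,0,0,2,0,2,0] -> 5 nonzero

Answer: 5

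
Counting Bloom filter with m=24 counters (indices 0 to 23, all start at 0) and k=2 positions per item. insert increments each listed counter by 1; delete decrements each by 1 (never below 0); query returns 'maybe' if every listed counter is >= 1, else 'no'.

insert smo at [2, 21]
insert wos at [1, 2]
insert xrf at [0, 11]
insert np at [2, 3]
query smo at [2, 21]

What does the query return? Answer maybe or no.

Answer: maybe

Derivation:
Step 1: insert smo at [2, 21] -> counters=[0,0,1,0,0,0,0,0,0,0,0,0,0,0,0,0,0,0,0,0,0,1,0,0]
Step 2: insert wos at [1, 2] -> counters=[0,1,2,0,0,0,0,0,0,0,0,0,0,0,0,0,0,0,0,0,0,1,0,0]
Step 3: insert xrf at [0, 11] -> counters=[1,1,2,0,0,0,0,0,0,0,0,1,0,0,0,0,0,0,0,0,0,1,0,0]
Step 4: insert np at [2, 3] -> counters=[1,1,3,1,0,0,0,0,0,0,0,1,0,0,0,0,0,0,0,0,0,1,0,0]
Query smo: check counters[2]=3 counters[21]=1 -> maybe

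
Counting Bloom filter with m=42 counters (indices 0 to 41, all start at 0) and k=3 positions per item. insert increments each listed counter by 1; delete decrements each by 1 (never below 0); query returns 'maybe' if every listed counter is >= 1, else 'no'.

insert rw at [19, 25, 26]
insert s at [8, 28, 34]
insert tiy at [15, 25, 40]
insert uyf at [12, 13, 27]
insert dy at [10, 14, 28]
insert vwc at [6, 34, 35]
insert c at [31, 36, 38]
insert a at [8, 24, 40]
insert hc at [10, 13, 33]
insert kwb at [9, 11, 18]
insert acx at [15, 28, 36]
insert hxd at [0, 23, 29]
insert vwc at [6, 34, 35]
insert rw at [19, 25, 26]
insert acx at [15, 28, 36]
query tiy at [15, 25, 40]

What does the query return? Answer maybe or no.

Step 1: insert rw at [19, 25, 26] -> counters=[0,0,0,0,0,0,0,0,0,0,0,0,0,0,0,0,0,0,0,1,0,0,0,0,0,1,1,0,0,0,0,0,0,0,0,0,0,0,0,0,0,0]
Step 2: insert s at [8, 28, 34] -> counters=[0,0,0,0,0,0,0,0,1,0,0,0,0,0,0,0,0,0,0,1,0,0,0,0,0,1,1,0,1,0,0,0,0,0,1,0,0,0,0,0,0,0]
Step 3: insert tiy at [15, 25, 40] -> counters=[0,0,0,0,0,0,0,0,1,0,0,0,0,0,0,1,0,0,0,1,0,0,0,0,0,2,1,0,1,0,0,0,0,0,1,0,0,0,0,0,1,0]
Step 4: insert uyf at [12, 13, 27] -> counters=[0,0,0,0,0,0,0,0,1,0,0,0,1,1,0,1,0,0,0,1,0,0,0,0,0,2,1,1,1,0,0,0,0,0,1,0,0,0,0,0,1,0]
Step 5: insert dy at [10, 14, 28] -> counters=[0,0,0,0,0,0,0,0,1,0,1,0,1,1,1,1,0,0,0,1,0,0,0,0,0,2,1,1,2,0,0,0,0,0,1,0,0,0,0,0,1,0]
Step 6: insert vwc at [6, 34, 35] -> counters=[0,0,0,0,0,0,1,0,1,0,1,0,1,1,1,1,0,0,0,1,0,0,0,0,0,2,1,1,2,0,0,0,0,0,2,1,0,0,0,0,1,0]
Step 7: insert c at [31, 36, 38] -> counters=[0,0,0,0,0,0,1,0,1,0,1,0,1,1,1,1,0,0,0,1,0,0,0,0,0,2,1,1,2,0,0,1,0,0,2,1,1,0,1,0,1,0]
Step 8: insert a at [8, 24, 40] -> counters=[0,0,0,0,0,0,1,0,2,0,1,0,1,1,1,1,0,0,0,1,0,0,0,0,1,2,1,1,2,0,0,1,0,0,2,1,1,0,1,0,2,0]
Step 9: insert hc at [10, 13, 33] -> counters=[0,0,0,0,0,0,1,0,2,0,2,0,1,2,1,1,0,0,0,1,0,0,0,0,1,2,1,1,2,0,0,1,0,1,2,1,1,0,1,0,2,0]
Step 10: insert kwb at [9, 11, 18] -> counters=[0,0,0,0,0,0,1,0,2,1,2,1,1,2,1,1,0,0,1,1,0,0,0,0,1,2,1,1,2,0,0,1,0,1,2,1,1,0,1,0,2,0]
Step 11: insert acx at [15, 28, 36] -> counters=[0,0,0,0,0,0,1,0,2,1,2,1,1,2,1,2,0,0,1,1,0,0,0,0,1,2,1,1,3,0,0,1,0,1,2,1,2,0,1,0,2,0]
Step 12: insert hxd at [0, 23, 29] -> counters=[1,0,0,0,0,0,1,0,2,1,2,1,1,2,1,2,0,0,1,1,0,0,0,1,1,2,1,1,3,1,0,1,0,1,2,1,2,0,1,0,2,0]
Step 13: insert vwc at [6, 34, 35] -> counters=[1,0,0,0,0,0,2,0,2,1,2,1,1,2,1,2,0,0,1,1,0,0,0,1,1,2,1,1,3,1,0,1,0,1,3,2,2,0,1,0,2,0]
Step 14: insert rw at [19, 25, 26] -> counters=[1,0,0,0,0,0,2,0,2,1,2,1,1,2,1,2,0,0,1,2,0,0,0,1,1,3,2,1,3,1,0,1,0,1,3,2,2,0,1,0,2,0]
Step 15: insert acx at [15, 28, 36] -> counters=[1,0,0,0,0,0,2,0,2,1,2,1,1,2,1,3,0,0,1,2,0,0,0,1,1,3,2,1,4,1,0,1,0,1,3,2,3,0,1,0,2,0]
Query tiy: check counters[15]=3 counters[25]=3 counters[40]=2 -> maybe

Answer: maybe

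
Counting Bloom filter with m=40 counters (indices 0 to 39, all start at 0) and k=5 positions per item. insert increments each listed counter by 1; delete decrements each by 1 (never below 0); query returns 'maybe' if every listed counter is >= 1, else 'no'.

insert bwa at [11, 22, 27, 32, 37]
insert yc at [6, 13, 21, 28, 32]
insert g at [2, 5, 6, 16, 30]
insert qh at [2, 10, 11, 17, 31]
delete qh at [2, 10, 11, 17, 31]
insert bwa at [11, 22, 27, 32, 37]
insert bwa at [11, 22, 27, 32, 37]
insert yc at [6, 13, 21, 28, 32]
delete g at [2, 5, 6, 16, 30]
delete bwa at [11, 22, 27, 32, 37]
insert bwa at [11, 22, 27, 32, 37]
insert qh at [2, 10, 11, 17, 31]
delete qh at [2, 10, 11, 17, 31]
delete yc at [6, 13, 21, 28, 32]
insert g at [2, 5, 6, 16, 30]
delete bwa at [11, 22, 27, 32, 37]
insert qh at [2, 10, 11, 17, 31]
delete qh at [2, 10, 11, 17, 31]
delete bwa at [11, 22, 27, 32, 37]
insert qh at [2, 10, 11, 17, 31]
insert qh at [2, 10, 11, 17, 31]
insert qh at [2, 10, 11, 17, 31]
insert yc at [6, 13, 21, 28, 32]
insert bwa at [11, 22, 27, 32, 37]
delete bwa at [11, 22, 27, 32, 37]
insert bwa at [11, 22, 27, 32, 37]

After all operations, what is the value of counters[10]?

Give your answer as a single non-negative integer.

Answer: 3

Derivation:
Step 1: insert bwa at [11, 22, 27, 32, 37] -> counters=[0,0,0,0,0,0,0,0,0,0,0,1,0,0,0,0,0,0,0,0,0,0,1,0,0,0,0,1,0,0,0,0,1,0,0,0,0,1,0,0]
Step 2: insert yc at [6, 13, 21, 28, 32] -> counters=[0,0,0,0,0,0,1,0,0,0,0,1,0,1,0,0,0,0,0,0,0,1,1,0,0,0,0,1,1,0,0,0,2,0,0,0,0,1,0,0]
Step 3: insert g at [2, 5, 6, 16, 30] -> counters=[0,0,1,0,0,1,2,0,0,0,0,1,0,1,0,0,1,0,0,0,0,1,1,0,0,0,0,1,1,0,1,0,2,0,0,0,0,1,0,0]
Step 4: insert qh at [2, 10, 11, 17, 31] -> counters=[0,0,2,0,0,1,2,0,0,0,1,2,0,1,0,0,1,1,0,0,0,1,1,0,0,0,0,1,1,0,1,1,2,0,0,0,0,1,0,0]
Step 5: delete qh at [2, 10, 11, 17, 31] -> counters=[0,0,1,0,0,1,2,0,0,0,0,1,0,1,0,0,1,0,0,0,0,1,1,0,0,0,0,1,1,0,1,0,2,0,0,0,0,1,0,0]
Step 6: insert bwa at [11, 22, 27, 32, 37] -> counters=[0,0,1,0,0,1,2,0,0,0,0,2,0,1,0,0,1,0,0,0,0,1,2,0,0,0,0,2,1,0,1,0,3,0,0,0,0,2,0,0]
Step 7: insert bwa at [11, 22, 27, 32, 37] -> counters=[0,0,1,0,0,1,2,0,0,0,0,3,0,1,0,0,1,0,0,0,0,1,3,0,0,0,0,3,1,0,1,0,4,0,0,0,0,3,0,0]
Step 8: insert yc at [6, 13, 21, 28, 32] -> counters=[0,0,1,0,0,1,3,0,0,0,0,3,0,2,0,0,1,0,0,0,0,2,3,0,0,0,0,3,2,0,1,0,5,0,0,0,0,3,0,0]
Step 9: delete g at [2, 5, 6, 16, 30] -> counters=[0,0,0,0,0,0,2,0,0,0,0,3,0,2,0,0,0,0,0,0,0,2,3,0,0,0,0,3,2,0,0,0,5,0,0,0,0,3,0,0]
Step 10: delete bwa at [11, 22, 27, 32, 37] -> counters=[0,0,0,0,0,0,2,0,0,0,0,2,0,2,0,0,0,0,0,0,0,2,2,0,0,0,0,2,2,0,0,0,4,0,0,0,0,2,0,0]
Step 11: insert bwa at [11, 22, 27, 32, 37] -> counters=[0,0,0,0,0,0,2,0,0,0,0,3,0,2,0,0,0,0,0,0,0,2,3,0,0,0,0,3,2,0,0,0,5,0,0,0,0,3,0,0]
Step 12: insert qh at [2, 10, 11, 17, 31] -> counters=[0,0,1,0,0,0,2,0,0,0,1,4,0,2,0,0,0,1,0,0,0,2,3,0,0,0,0,3,2,0,0,1,5,0,0,0,0,3,0,0]
Step 13: delete qh at [2, 10, 11, 17, 31] -> counters=[0,0,0,0,0,0,2,0,0,0,0,3,0,2,0,0,0,0,0,0,0,2,3,0,0,0,0,3,2,0,0,0,5,0,0,0,0,3,0,0]
Step 14: delete yc at [6, 13, 21, 28, 32] -> counters=[0,0,0,0,0,0,1,0,0,0,0,3,0,1,0,0,0,0,0,0,0,1,3,0,0,0,0,3,1,0,0,0,4,0,0,0,0,3,0,0]
Step 15: insert g at [2, 5, 6, 16, 30] -> counters=[0,0,1,0,0,1,2,0,0,0,0,3,0,1,0,0,1,0,0,0,0,1,3,0,0,0,0,3,1,0,1,0,4,0,0,0,0,3,0,0]
Step 16: delete bwa at [11, 22, 27, 32, 37] -> counters=[0,0,1,0,0,1,2,0,0,0,0,2,0,1,0,0,1,0,0,0,0,1,2,0,0,0,0,2,1,0,1,0,3,0,0,0,0,2,0,0]
Step 17: insert qh at [2, 10, 11, 17, 31] -> counters=[0,0,2,0,0,1,2,0,0,0,1,3,0,1,0,0,1,1,0,0,0,1,2,0,0,0,0,2,1,0,1,1,3,0,0,0,0,2,0,0]
Step 18: delete qh at [2, 10, 11, 17, 31] -> counters=[0,0,1,0,0,1,2,0,0,0,0,2,0,1,0,0,1,0,0,0,0,1,2,0,0,0,0,2,1,0,1,0,3,0,0,0,0,2,0,0]
Step 19: delete bwa at [11, 22, 27, 32, 37] -> counters=[0,0,1,0,0,1,2,0,0,0,0,1,0,1,0,0,1,0,0,0,0,1,1,0,0,0,0,1,1,0,1,0,2,0,0,0,0,1,0,0]
Step 20: insert qh at [2, 10, 11, 17, 31] -> counters=[0,0,2,0,0,1,2,0,0,0,1,2,0,1,0,0,1,1,0,0,0,1,1,0,0,0,0,1,1,0,1,1,2,0,0,0,0,1,0,0]
Step 21: insert qh at [2, 10, 11, 17, 31] -> counters=[0,0,3,0,0,1,2,0,0,0,2,3,0,1,0,0,1,2,0,0,0,1,1,0,0,0,0,1,1,0,1,2,2,0,0,0,0,1,0,0]
Step 22: insert qh at [2, 10, 11, 17, 31] -> counters=[0,0,4,0,0,1,2,0,0,0,3,4,0,1,0,0,1,3,0,0,0,1,1,0,0,0,0,1,1,0,1,3,2,0,0,0,0,1,0,0]
Step 23: insert yc at [6, 13, 21, 28, 32] -> counters=[0,0,4,0,0,1,3,0,0,0,3,4,0,2,0,0,1,3,0,0,0,2,1,0,0,0,0,1,2,0,1,3,3,0,0,0,0,1,0,0]
Step 24: insert bwa at [11, 22, 27, 32, 37] -> counters=[0,0,4,0,0,1,3,0,0,0,3,5,0,2,0,0,1,3,0,0,0,2,2,0,0,0,0,2,2,0,1,3,4,0,0,0,0,2,0,0]
Step 25: delete bwa at [11, 22, 27, 32, 37] -> counters=[0,0,4,0,0,1,3,0,0,0,3,4,0,2,0,0,1,3,0,0,0,2,1,0,0,0,0,1,2,0,1,3,3,0,0,0,0,1,0,0]
Step 26: insert bwa at [11, 22, 27, 32, 37] -> counters=[0,0,4,0,0,1,3,0,0,0,3,5,0,2,0,0,1,3,0,0,0,2,2,0,0,0,0,2,2,0,1,3,4,0,0,0,0,2,0,0]
Final counters=[0,0,4,0,0,1,3,0,0,0,3,5,0,2,0,0,1,3,0,0,0,2,2,0,0,0,0,2,2,0,1,3,4,0,0,0,0,2,0,0] -> counters[10]=3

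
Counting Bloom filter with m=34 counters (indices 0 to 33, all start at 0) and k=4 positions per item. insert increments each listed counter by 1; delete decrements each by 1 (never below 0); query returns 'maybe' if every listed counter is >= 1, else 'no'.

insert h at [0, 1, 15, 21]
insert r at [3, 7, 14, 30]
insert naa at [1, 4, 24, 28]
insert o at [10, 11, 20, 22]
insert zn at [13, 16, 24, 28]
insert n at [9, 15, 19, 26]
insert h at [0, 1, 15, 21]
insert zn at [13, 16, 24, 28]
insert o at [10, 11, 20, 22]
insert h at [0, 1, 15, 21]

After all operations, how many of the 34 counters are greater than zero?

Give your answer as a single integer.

Step 1: insert h at [0, 1, 15, 21] -> counters=[1,1,0,0,0,0,0,0,0,0,0,0,0,0,0,1,0,0,0,0,0,1,0,0,0,0,0,0,0,0,0,0,0,0]
Step 2: insert r at [3, 7, 14, 30] -> counters=[1,1,0,1,0,0,0,1,0,0,0,0,0,0,1,1,0,0,0,0,0,1,0,0,0,0,0,0,0,0,1,0,0,0]
Step 3: insert naa at [1, 4, 24, 28] -> counters=[1,2,0,1,1,0,0,1,0,0,0,0,0,0,1,1,0,0,0,0,0,1,0,0,1,0,0,0,1,0,1,0,0,0]
Step 4: insert o at [10, 11, 20, 22] -> counters=[1,2,0,1,1,0,0,1,0,0,1,1,0,0,1,1,0,0,0,0,1,1,1,0,1,0,0,0,1,0,1,0,0,0]
Step 5: insert zn at [13, 16, 24, 28] -> counters=[1,2,0,1,1,0,0,1,0,0,1,1,0,1,1,1,1,0,0,0,1,1,1,0,2,0,0,0,2,0,1,0,0,0]
Step 6: insert n at [9, 15, 19, 26] -> counters=[1,2,0,1,1,0,0,1,0,1,1,1,0,1,1,2,1,0,0,1,1,1,1,0,2,0,1,0,2,0,1,0,0,0]
Step 7: insert h at [0, 1, 15, 21] -> counters=[2,3,0,1,1,0,0,1,0,1,1,1,0,1,1,3,1,0,0,1,1,2,1,0,2,0,1,0,2,0,1,0,0,0]
Step 8: insert zn at [13, 16, 24, 28] -> counters=[2,3,0,1,1,0,0,1,0,1,1,1,0,2,1,3,2,0,0,1,1,2,1,0,3,0,1,0,3,0,1,0,0,0]
Step 9: insert o at [10, 11, 20, 22] -> counters=[2,3,0,1,1,0,0,1,0,1,2,2,0,2,1,3,2,0,0,1,2,2,2,0,3,0,1,0,3,0,1,0,0,0]
Step 10: insert h at [0, 1, 15, 21] -> counters=[3,4,0,1,1,0,0,1,0,1,2,2,0,2,1,4,2,0,0,1,2,3,2,0,3,0,1,0,3,0,1,0,0,0]
Final counters=[3,4,0,1,1,0,0,1,0,1,2,2,0,2,1,4,2,0,0,1,2,3,2,0,3,0,1,0,3,0,1,0,0,0] -> 20 nonzero

Answer: 20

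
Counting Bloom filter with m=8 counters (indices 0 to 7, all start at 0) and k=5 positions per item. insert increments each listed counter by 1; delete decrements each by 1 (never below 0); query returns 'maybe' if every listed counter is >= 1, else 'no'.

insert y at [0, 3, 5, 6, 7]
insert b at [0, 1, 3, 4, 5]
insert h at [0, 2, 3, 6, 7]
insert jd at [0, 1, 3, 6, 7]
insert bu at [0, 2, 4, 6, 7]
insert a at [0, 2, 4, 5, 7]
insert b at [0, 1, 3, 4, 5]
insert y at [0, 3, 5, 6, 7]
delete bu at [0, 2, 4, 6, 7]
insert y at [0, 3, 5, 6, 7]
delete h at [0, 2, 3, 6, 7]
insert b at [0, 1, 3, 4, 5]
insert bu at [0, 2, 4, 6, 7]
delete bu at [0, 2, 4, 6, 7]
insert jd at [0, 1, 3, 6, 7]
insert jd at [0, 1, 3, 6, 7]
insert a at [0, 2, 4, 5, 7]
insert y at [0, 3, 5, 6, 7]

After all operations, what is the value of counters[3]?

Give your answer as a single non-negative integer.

Answer: 10

Derivation:
Step 1: insert y at [0, 3, 5, 6, 7] -> counters=[1,0,0,1,0,1,1,1]
Step 2: insert b at [0, 1, 3, 4, 5] -> counters=[2,1,0,2,1,2,1,1]
Step 3: insert h at [0, 2, 3, 6, 7] -> counters=[3,1,1,3,1,2,2,2]
Step 4: insert jd at [0, 1, 3, 6, 7] -> counters=[4,2,1,4,1,2,3,3]
Step 5: insert bu at [0, 2, 4, 6, 7] -> counters=[5,2,2,4,2,2,4,4]
Step 6: insert a at [0, 2, 4, 5, 7] -> counters=[6,2,3,4,3,3,4,5]
Step 7: insert b at [0, 1, 3, 4, 5] -> counters=[7,3,3,5,4,4,4,5]
Step 8: insert y at [0, 3, 5, 6, 7] -> counters=[8,3,3,6,4,5,5,6]
Step 9: delete bu at [0, 2, 4, 6, 7] -> counters=[7,3,2,6,3,5,4,5]
Step 10: insert y at [0, 3, 5, 6, 7] -> counters=[8,3,2,7,3,6,5,6]
Step 11: delete h at [0, 2, 3, 6, 7] -> counters=[7,3,1,6,3,6,4,5]
Step 12: insert b at [0, 1, 3, 4, 5] -> counters=[8,4,1,7,4,7,4,5]
Step 13: insert bu at [0, 2, 4, 6, 7] -> counters=[9,4,2,7,5,7,5,6]
Step 14: delete bu at [0, 2, 4, 6, 7] -> counters=[8,4,1,7,4,7,4,5]
Step 15: insert jd at [0, 1, 3, 6, 7] -> counters=[9,5,1,8,4,7,5,6]
Step 16: insert jd at [0, 1, 3, 6, 7] -> counters=[10,6,1,9,4,7,6,7]
Step 17: insert a at [0, 2, 4, 5, 7] -> counters=[11,6,2,9,5,8,6,8]
Step 18: insert y at [0, 3, 5, 6, 7] -> counters=[12,6,2,10,5,9,7,9]
Final counters=[12,6,2,10,5,9,7,9] -> counters[3]=10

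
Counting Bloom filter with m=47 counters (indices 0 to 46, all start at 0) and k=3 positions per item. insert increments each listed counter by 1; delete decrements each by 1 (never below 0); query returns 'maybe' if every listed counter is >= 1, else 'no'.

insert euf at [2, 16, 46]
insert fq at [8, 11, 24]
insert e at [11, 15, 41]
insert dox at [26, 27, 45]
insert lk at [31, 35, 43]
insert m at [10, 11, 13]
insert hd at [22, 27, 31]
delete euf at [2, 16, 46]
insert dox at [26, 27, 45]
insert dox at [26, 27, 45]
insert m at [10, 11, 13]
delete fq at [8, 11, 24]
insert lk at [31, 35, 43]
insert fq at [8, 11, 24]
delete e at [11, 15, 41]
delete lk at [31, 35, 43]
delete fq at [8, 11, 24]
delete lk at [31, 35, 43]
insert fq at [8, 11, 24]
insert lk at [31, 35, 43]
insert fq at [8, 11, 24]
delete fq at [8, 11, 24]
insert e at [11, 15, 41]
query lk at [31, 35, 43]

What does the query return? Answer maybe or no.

Answer: maybe

Derivation:
Step 1: insert euf at [2, 16, 46] -> counters=[0,0,1,0,0,0,0,0,0,0,0,0,0,0,0,0,1,0,0,0,0,0,0,0,0,0,0,0,0,0,0,0,0,0,0,0,0,0,0,0,0,0,0,0,0,0,1]
Step 2: insert fq at [8, 11, 24] -> counters=[0,0,1,0,0,0,0,0,1,0,0,1,0,0,0,0,1,0,0,0,0,0,0,0,1,0,0,0,0,0,0,0,0,0,0,0,0,0,0,0,0,0,0,0,0,0,1]
Step 3: insert e at [11, 15, 41] -> counters=[0,0,1,0,0,0,0,0,1,0,0,2,0,0,0,1,1,0,0,0,0,0,0,0,1,0,0,0,0,0,0,0,0,0,0,0,0,0,0,0,0,1,0,0,0,0,1]
Step 4: insert dox at [26, 27, 45] -> counters=[0,0,1,0,0,0,0,0,1,0,0,2,0,0,0,1,1,0,0,0,0,0,0,0,1,0,1,1,0,0,0,0,0,0,0,0,0,0,0,0,0,1,0,0,0,1,1]
Step 5: insert lk at [31, 35, 43] -> counters=[0,0,1,0,0,0,0,0,1,0,0,2,0,0,0,1,1,0,0,0,0,0,0,0,1,0,1,1,0,0,0,1,0,0,0,1,0,0,0,0,0,1,0,1,0,1,1]
Step 6: insert m at [10, 11, 13] -> counters=[0,0,1,0,0,0,0,0,1,0,1,3,0,1,0,1,1,0,0,0,0,0,0,0,1,0,1,1,0,0,0,1,0,0,0,1,0,0,0,0,0,1,0,1,0,1,1]
Step 7: insert hd at [22, 27, 31] -> counters=[0,0,1,0,0,0,0,0,1,0,1,3,0,1,0,1,1,0,0,0,0,0,1,0,1,0,1,2,0,0,0,2,0,0,0,1,0,0,0,0,0,1,0,1,0,1,1]
Step 8: delete euf at [2, 16, 46] -> counters=[0,0,0,0,0,0,0,0,1,0,1,3,0,1,0,1,0,0,0,0,0,0,1,0,1,0,1,2,0,0,0,2,0,0,0,1,0,0,0,0,0,1,0,1,0,1,0]
Step 9: insert dox at [26, 27, 45] -> counters=[0,0,0,0,0,0,0,0,1,0,1,3,0,1,0,1,0,0,0,0,0,0,1,0,1,0,2,3,0,0,0,2,0,0,0,1,0,0,0,0,0,1,0,1,0,2,0]
Step 10: insert dox at [26, 27, 45] -> counters=[0,0,0,0,0,0,0,0,1,0,1,3,0,1,0,1,0,0,0,0,0,0,1,0,1,0,3,4,0,0,0,2,0,0,0,1,0,0,0,0,0,1,0,1,0,3,0]
Step 11: insert m at [10, 11, 13] -> counters=[0,0,0,0,0,0,0,0,1,0,2,4,0,2,0,1,0,0,0,0,0,0,1,0,1,0,3,4,0,0,0,2,0,0,0,1,0,0,0,0,0,1,0,1,0,3,0]
Step 12: delete fq at [8, 11, 24] -> counters=[0,0,0,0,0,0,0,0,0,0,2,3,0,2,0,1,0,0,0,0,0,0,1,0,0,0,3,4,0,0,0,2,0,0,0,1,0,0,0,0,0,1,0,1,0,3,0]
Step 13: insert lk at [31, 35, 43] -> counters=[0,0,0,0,0,0,0,0,0,0,2,3,0,2,0,1,0,0,0,0,0,0,1,0,0,0,3,4,0,0,0,3,0,0,0,2,0,0,0,0,0,1,0,2,0,3,0]
Step 14: insert fq at [8, 11, 24] -> counters=[0,0,0,0,0,0,0,0,1,0,2,4,0,2,0,1,0,0,0,0,0,0,1,0,1,0,3,4,0,0,0,3,0,0,0,2,0,0,0,0,0,1,0,2,0,3,0]
Step 15: delete e at [11, 15, 41] -> counters=[0,0,0,0,0,0,0,0,1,0,2,3,0,2,0,0,0,0,0,0,0,0,1,0,1,0,3,4,0,0,0,3,0,0,0,2,0,0,0,0,0,0,0,2,0,3,0]
Step 16: delete lk at [31, 35, 43] -> counters=[0,0,0,0,0,0,0,0,1,0,2,3,0,2,0,0,0,0,0,0,0,0,1,0,1,0,3,4,0,0,0,2,0,0,0,1,0,0,0,0,0,0,0,1,0,3,0]
Step 17: delete fq at [8, 11, 24] -> counters=[0,0,0,0,0,0,0,0,0,0,2,2,0,2,0,0,0,0,0,0,0,0,1,0,0,0,3,4,0,0,0,2,0,0,0,1,0,0,0,0,0,0,0,1,0,3,0]
Step 18: delete lk at [31, 35, 43] -> counters=[0,0,0,0,0,0,0,0,0,0,2,2,0,2,0,0,0,0,0,0,0,0,1,0,0,0,3,4,0,0,0,1,0,0,0,0,0,0,0,0,0,0,0,0,0,3,0]
Step 19: insert fq at [8, 11, 24] -> counters=[0,0,0,0,0,0,0,0,1,0,2,3,0,2,0,0,0,0,0,0,0,0,1,0,1,0,3,4,0,0,0,1,0,0,0,0,0,0,0,0,0,0,0,0,0,3,0]
Step 20: insert lk at [31, 35, 43] -> counters=[0,0,0,0,0,0,0,0,1,0,2,3,0,2,0,0,0,0,0,0,0,0,1,0,1,0,3,4,0,0,0,2,0,0,0,1,0,0,0,0,0,0,0,1,0,3,0]
Step 21: insert fq at [8, 11, 24] -> counters=[0,0,0,0,0,0,0,0,2,0,2,4,0,2,0,0,0,0,0,0,0,0,1,0,2,0,3,4,0,0,0,2,0,0,0,1,0,0,0,0,0,0,0,1,0,3,0]
Step 22: delete fq at [8, 11, 24] -> counters=[0,0,0,0,0,0,0,0,1,0,2,3,0,2,0,0,0,0,0,0,0,0,1,0,1,0,3,4,0,0,0,2,0,0,0,1,0,0,0,0,0,0,0,1,0,3,0]
Step 23: insert e at [11, 15, 41] -> counters=[0,0,0,0,0,0,0,0,1,0,2,4,0,2,0,1,0,0,0,0,0,0,1,0,1,0,3,4,0,0,0,2,0,0,0,1,0,0,0,0,0,1,0,1,0,3,0]
Query lk: check counters[31]=2 counters[35]=1 counters[43]=1 -> maybe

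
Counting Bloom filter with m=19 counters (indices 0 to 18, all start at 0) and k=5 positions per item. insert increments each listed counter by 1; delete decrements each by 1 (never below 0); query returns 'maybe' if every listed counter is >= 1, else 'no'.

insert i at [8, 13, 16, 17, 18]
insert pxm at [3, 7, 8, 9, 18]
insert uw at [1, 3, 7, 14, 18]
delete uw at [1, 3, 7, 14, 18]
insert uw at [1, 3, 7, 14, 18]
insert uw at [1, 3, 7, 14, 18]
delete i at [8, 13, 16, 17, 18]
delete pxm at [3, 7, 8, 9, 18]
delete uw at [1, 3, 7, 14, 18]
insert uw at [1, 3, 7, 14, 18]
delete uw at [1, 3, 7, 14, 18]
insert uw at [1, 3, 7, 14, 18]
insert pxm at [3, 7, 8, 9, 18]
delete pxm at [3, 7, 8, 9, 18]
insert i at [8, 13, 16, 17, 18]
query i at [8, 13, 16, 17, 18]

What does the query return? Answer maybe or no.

Answer: maybe

Derivation:
Step 1: insert i at [8, 13, 16, 17, 18] -> counters=[0,0,0,0,0,0,0,0,1,0,0,0,0,1,0,0,1,1,1]
Step 2: insert pxm at [3, 7, 8, 9, 18] -> counters=[0,0,0,1,0,0,0,1,2,1,0,0,0,1,0,0,1,1,2]
Step 3: insert uw at [1, 3, 7, 14, 18] -> counters=[0,1,0,2,0,0,0,2,2,1,0,0,0,1,1,0,1,1,3]
Step 4: delete uw at [1, 3, 7, 14, 18] -> counters=[0,0,0,1,0,0,0,1,2,1,0,0,0,1,0,0,1,1,2]
Step 5: insert uw at [1, 3, 7, 14, 18] -> counters=[0,1,0,2,0,0,0,2,2,1,0,0,0,1,1,0,1,1,3]
Step 6: insert uw at [1, 3, 7, 14, 18] -> counters=[0,2,0,3,0,0,0,3,2,1,0,0,0,1,2,0,1,1,4]
Step 7: delete i at [8, 13, 16, 17, 18] -> counters=[0,2,0,3,0,0,0,3,1,1,0,0,0,0,2,0,0,0,3]
Step 8: delete pxm at [3, 7, 8, 9, 18] -> counters=[0,2,0,2,0,0,0,2,0,0,0,0,0,0,2,0,0,0,2]
Step 9: delete uw at [1, 3, 7, 14, 18] -> counters=[0,1,0,1,0,0,0,1,0,0,0,0,0,0,1,0,0,0,1]
Step 10: insert uw at [1, 3, 7, 14, 18] -> counters=[0,2,0,2,0,0,0,2,0,0,0,0,0,0,2,0,0,0,2]
Step 11: delete uw at [1, 3, 7, 14, 18] -> counters=[0,1,0,1,0,0,0,1,0,0,0,0,0,0,1,0,0,0,1]
Step 12: insert uw at [1, 3, 7, 14, 18] -> counters=[0,2,0,2,0,0,0,2,0,0,0,0,0,0,2,0,0,0,2]
Step 13: insert pxm at [3, 7, 8, 9, 18] -> counters=[0,2,0,3,0,0,0,3,1,1,0,0,0,0,2,0,0,0,3]
Step 14: delete pxm at [3, 7, 8, 9, 18] -> counters=[0,2,0,2,0,0,0,2,0,0,0,0,0,0,2,0,0,0,2]
Step 15: insert i at [8, 13, 16, 17, 18] -> counters=[0,2,0,2,0,0,0,2,1,0,0,0,0,1,2,0,1,1,3]
Query i: check counters[8]=1 counters[13]=1 counters[16]=1 counters[17]=1 counters[18]=3 -> maybe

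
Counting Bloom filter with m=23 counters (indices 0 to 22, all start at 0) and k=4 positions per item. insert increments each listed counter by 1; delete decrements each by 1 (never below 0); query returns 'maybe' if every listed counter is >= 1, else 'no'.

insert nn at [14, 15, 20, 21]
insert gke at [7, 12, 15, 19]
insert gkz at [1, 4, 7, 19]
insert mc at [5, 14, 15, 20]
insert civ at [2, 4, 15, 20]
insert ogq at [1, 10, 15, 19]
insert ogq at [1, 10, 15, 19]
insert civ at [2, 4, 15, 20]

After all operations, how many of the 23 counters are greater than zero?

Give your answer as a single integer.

Step 1: insert nn at [14, 15, 20, 21] -> counters=[0,0,0,0,0,0,0,0,0,0,0,0,0,0,1,1,0,0,0,0,1,1,0]
Step 2: insert gke at [7, 12, 15, 19] -> counters=[0,0,0,0,0,0,0,1,0,0,0,0,1,0,1,2,0,0,0,1,1,1,0]
Step 3: insert gkz at [1, 4, 7, 19] -> counters=[0,1,0,0,1,0,0,2,0,0,0,0,1,0,1,2,0,0,0,2,1,1,0]
Step 4: insert mc at [5, 14, 15, 20] -> counters=[0,1,0,0,1,1,0,2,0,0,0,0,1,0,2,3,0,0,0,2,2,1,0]
Step 5: insert civ at [2, 4, 15, 20] -> counters=[0,1,1,0,2,1,0,2,0,0,0,0,1,0,2,4,0,0,0,2,3,1,0]
Step 6: insert ogq at [1, 10, 15, 19] -> counters=[0,2,1,0,2,1,0,2,0,0,1,0,1,0,2,5,0,0,0,3,3,1,0]
Step 7: insert ogq at [1, 10, 15, 19] -> counters=[0,3,1,0,2,1,0,2,0,0,2,0,1,0,2,6,0,0,0,4,3,1,0]
Step 8: insert civ at [2, 4, 15, 20] -> counters=[0,3,2,0,3,1,0,2,0,0,2,0,1,0,2,7,0,0,0,4,4,1,0]
Final counters=[0,3,2,0,3,1,0,2,0,0,2,0,1,0,2,7,0,0,0,4,4,1,0] -> 12 nonzero

Answer: 12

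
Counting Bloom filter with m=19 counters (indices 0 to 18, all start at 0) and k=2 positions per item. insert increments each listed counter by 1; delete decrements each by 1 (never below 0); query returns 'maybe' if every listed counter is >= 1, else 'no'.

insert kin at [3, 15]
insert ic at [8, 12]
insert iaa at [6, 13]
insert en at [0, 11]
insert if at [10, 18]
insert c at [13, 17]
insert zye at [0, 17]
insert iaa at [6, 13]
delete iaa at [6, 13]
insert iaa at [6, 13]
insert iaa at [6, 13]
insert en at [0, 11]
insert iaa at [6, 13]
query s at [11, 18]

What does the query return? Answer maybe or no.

Answer: maybe

Derivation:
Step 1: insert kin at [3, 15] -> counters=[0,0,0,1,0,0,0,0,0,0,0,0,0,0,0,1,0,0,0]
Step 2: insert ic at [8, 12] -> counters=[0,0,0,1,0,0,0,0,1,0,0,0,1,0,0,1,0,0,0]
Step 3: insert iaa at [6, 13] -> counters=[0,0,0,1,0,0,1,0,1,0,0,0,1,1,0,1,0,0,0]
Step 4: insert en at [0, 11] -> counters=[1,0,0,1,0,0,1,0,1,0,0,1,1,1,0,1,0,0,0]
Step 5: insert if at [10, 18] -> counters=[1,0,0,1,0,0,1,0,1,0,1,1,1,1,0,1,0,0,1]
Step 6: insert c at [13, 17] -> counters=[1,0,0,1,0,0,1,0,1,0,1,1,1,2,0,1,0,1,1]
Step 7: insert zye at [0, 17] -> counters=[2,0,0,1,0,0,1,0,1,0,1,1,1,2,0,1,0,2,1]
Step 8: insert iaa at [6, 13] -> counters=[2,0,0,1,0,0,2,0,1,0,1,1,1,3,0,1,0,2,1]
Step 9: delete iaa at [6, 13] -> counters=[2,0,0,1,0,0,1,0,1,0,1,1,1,2,0,1,0,2,1]
Step 10: insert iaa at [6, 13] -> counters=[2,0,0,1,0,0,2,0,1,0,1,1,1,3,0,1,0,2,1]
Step 11: insert iaa at [6, 13] -> counters=[2,0,0,1,0,0,3,0,1,0,1,1,1,4,0,1,0,2,1]
Step 12: insert en at [0, 11] -> counters=[3,0,0,1,0,0,3,0,1,0,1,2,1,4,0,1,0,2,1]
Step 13: insert iaa at [6, 13] -> counters=[3,0,0,1,0,0,4,0,1,0,1,2,1,5,0,1,0,2,1]
Query s: check counters[11]=2 counters[18]=1 -> maybe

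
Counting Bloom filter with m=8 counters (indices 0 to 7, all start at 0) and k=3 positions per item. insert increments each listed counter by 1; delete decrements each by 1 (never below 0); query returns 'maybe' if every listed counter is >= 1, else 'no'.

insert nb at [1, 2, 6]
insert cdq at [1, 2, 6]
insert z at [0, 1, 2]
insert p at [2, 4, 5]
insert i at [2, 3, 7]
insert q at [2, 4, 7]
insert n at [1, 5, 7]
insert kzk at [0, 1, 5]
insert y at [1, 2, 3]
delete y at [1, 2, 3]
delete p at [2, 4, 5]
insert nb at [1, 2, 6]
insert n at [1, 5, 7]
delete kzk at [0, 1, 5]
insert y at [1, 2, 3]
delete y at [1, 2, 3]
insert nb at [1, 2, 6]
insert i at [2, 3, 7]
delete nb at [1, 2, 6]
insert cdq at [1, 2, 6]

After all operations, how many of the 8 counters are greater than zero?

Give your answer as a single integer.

Step 1: insert nb at [1, 2, 6] -> counters=[0,1,1,0,0,0,1,0]
Step 2: insert cdq at [1, 2, 6] -> counters=[0,2,2,0,0,0,2,0]
Step 3: insert z at [0, 1, 2] -> counters=[1,3,3,0,0,0,2,0]
Step 4: insert p at [2, 4, 5] -> counters=[1,3,4,0,1,1,2,0]
Step 5: insert i at [2, 3, 7] -> counters=[1,3,5,1,1,1,2,1]
Step 6: insert q at [2, 4, 7] -> counters=[1,3,6,1,2,1,2,2]
Step 7: insert n at [1, 5, 7] -> counters=[1,4,6,1,2,2,2,3]
Step 8: insert kzk at [0, 1, 5] -> counters=[2,5,6,1,2,3,2,3]
Step 9: insert y at [1, 2, 3] -> counters=[2,6,7,2,2,3,2,3]
Step 10: delete y at [1, 2, 3] -> counters=[2,5,6,1,2,3,2,3]
Step 11: delete p at [2, 4, 5] -> counters=[2,5,5,1,1,2,2,3]
Step 12: insert nb at [1, 2, 6] -> counters=[2,6,6,1,1,2,3,3]
Step 13: insert n at [1, 5, 7] -> counters=[2,7,6,1,1,3,3,4]
Step 14: delete kzk at [0, 1, 5] -> counters=[1,6,6,1,1,2,3,4]
Step 15: insert y at [1, 2, 3] -> counters=[1,7,7,2,1,2,3,4]
Step 16: delete y at [1, 2, 3] -> counters=[1,6,6,1,1,2,3,4]
Step 17: insert nb at [1, 2, 6] -> counters=[1,7,7,1,1,2,4,4]
Step 18: insert i at [2, 3, 7] -> counters=[1,7,8,2,1,2,4,5]
Step 19: delete nb at [1, 2, 6] -> counters=[1,6,7,2,1,2,3,5]
Step 20: insert cdq at [1, 2, 6] -> counters=[1,7,8,2,1,2,4,5]
Final counters=[1,7,8,2,1,2,4,5] -> 8 nonzero

Answer: 8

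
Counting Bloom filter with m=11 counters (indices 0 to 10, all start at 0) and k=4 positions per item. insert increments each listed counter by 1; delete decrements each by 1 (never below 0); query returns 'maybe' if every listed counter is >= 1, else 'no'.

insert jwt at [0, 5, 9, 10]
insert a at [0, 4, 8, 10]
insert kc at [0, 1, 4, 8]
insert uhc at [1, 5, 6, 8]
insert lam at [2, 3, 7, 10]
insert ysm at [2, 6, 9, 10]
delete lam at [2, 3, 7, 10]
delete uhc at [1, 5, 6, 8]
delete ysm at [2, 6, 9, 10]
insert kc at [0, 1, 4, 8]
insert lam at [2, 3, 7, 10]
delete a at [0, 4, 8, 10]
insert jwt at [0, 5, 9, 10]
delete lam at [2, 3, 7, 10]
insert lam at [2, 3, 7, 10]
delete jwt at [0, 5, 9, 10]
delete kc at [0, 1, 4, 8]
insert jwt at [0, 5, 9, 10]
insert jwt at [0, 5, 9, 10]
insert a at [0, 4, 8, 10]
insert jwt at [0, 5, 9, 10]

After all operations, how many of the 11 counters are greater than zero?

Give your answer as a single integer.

Step 1: insert jwt at [0, 5, 9, 10] -> counters=[1,0,0,0,0,1,0,0,0,1,1]
Step 2: insert a at [0, 4, 8, 10] -> counters=[2,0,0,0,1,1,0,0,1,1,2]
Step 3: insert kc at [0, 1, 4, 8] -> counters=[3,1,0,0,2,1,0,0,2,1,2]
Step 4: insert uhc at [1, 5, 6, 8] -> counters=[3,2,0,0,2,2,1,0,3,1,2]
Step 5: insert lam at [2, 3, 7, 10] -> counters=[3,2,1,1,2,2,1,1,3,1,3]
Step 6: insert ysm at [2, 6, 9, 10] -> counters=[3,2,2,1,2,2,2,1,3,2,4]
Step 7: delete lam at [2, 3, 7, 10] -> counters=[3,2,1,0,2,2,2,0,3,2,3]
Step 8: delete uhc at [1, 5, 6, 8] -> counters=[3,1,1,0,2,1,1,0,2,2,3]
Step 9: delete ysm at [2, 6, 9, 10] -> counters=[3,1,0,0,2,1,0,0,2,1,2]
Step 10: insert kc at [0, 1, 4, 8] -> counters=[4,2,0,0,3,1,0,0,3,1,2]
Step 11: insert lam at [2, 3, 7, 10] -> counters=[4,2,1,1,3,1,0,1,3,1,3]
Step 12: delete a at [0, 4, 8, 10] -> counters=[3,2,1,1,2,1,0,1,2,1,2]
Step 13: insert jwt at [0, 5, 9, 10] -> counters=[4,2,1,1,2,2,0,1,2,2,3]
Step 14: delete lam at [2, 3, 7, 10] -> counters=[4,2,0,0,2,2,0,0,2,2,2]
Step 15: insert lam at [2, 3, 7, 10] -> counters=[4,2,1,1,2,2,0,1,2,2,3]
Step 16: delete jwt at [0, 5, 9, 10] -> counters=[3,2,1,1,2,1,0,1,2,1,2]
Step 17: delete kc at [0, 1, 4, 8] -> counters=[2,1,1,1,1,1,0,1,1,1,2]
Step 18: insert jwt at [0, 5, 9, 10] -> counters=[3,1,1,1,1,2,0,1,1,2,3]
Step 19: insert jwt at [0, 5, 9, 10] -> counters=[4,1,1,1,1,3,0,1,1,3,4]
Step 20: insert a at [0, 4, 8, 10] -> counters=[5,1,1,1,2,3,0,1,2,3,5]
Step 21: insert jwt at [0, 5, 9, 10] -> counters=[6,1,1,1,2,4,0,1,2,4,6]
Final counters=[6,1,1,1,2,4,0,1,2,4,6] -> 10 nonzero

Answer: 10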